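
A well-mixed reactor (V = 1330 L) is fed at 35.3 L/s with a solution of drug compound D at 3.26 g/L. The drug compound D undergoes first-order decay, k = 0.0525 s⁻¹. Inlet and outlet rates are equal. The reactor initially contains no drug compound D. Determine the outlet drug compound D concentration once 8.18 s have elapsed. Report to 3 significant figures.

0.521 g/L

V dC/dt = Q(C_in − C) − k V C.
dC/dt = (Q/V) C_in − (Q/V + k) C; effective rate a = Q/V + k = 0.026541 + 0.0525 = 0.079041 s⁻¹.
C_ss = Q C_in/(Q + kV) = 1.0947 g/L; C(t) = C_ss + (C₀ − C_ss) e^(−a t).
C(8.18) = 1.0947 + (-1.0947)·e^(−0.079041·8.18) = 1.0947 + (-1.0947)·0.52385 = 0.52124 g/L.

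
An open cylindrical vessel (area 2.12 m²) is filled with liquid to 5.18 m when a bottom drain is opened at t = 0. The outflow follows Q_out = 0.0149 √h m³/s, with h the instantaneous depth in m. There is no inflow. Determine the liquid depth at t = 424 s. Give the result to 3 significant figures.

A dh/dt = −Q_out = −0.0149 √h.
Separate and integrate: 2(√h − √h₀) = −(0.0149/A) t.
√h = √5.18 − 0.0149·424/(2·2.12) = 2.2760 − 1.4900 = 0.78596.
h = 0.78596² = 0.61774 m.

0.618 m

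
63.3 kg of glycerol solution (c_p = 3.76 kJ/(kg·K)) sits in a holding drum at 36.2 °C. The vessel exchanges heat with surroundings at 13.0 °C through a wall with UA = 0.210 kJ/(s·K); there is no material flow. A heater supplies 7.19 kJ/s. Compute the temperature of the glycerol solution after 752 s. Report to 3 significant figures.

M c_p dT/dt = −UA(T − T_amb) + Q̇.
dT/dt = (T_ss − T)/τ with T_ss = T_amb + Q̇/UA = 13.0 + 7.19/0.210 = 47.238 °C, τ = M c_p/UA = 63.3·3.76/0.210 = 1133.4 s.
Integrating: T(t) = T_ss + (T₀ − T_ss) e^(−t/τ).
T(752) = 47.238 + (-11.038)·0.51504 = 41.553 °C.

41.6 °C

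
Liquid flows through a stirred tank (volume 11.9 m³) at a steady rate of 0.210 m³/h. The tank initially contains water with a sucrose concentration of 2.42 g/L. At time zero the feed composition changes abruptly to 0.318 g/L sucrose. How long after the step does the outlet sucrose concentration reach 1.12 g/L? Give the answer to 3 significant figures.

Unsteady species balance (constant V, well mixed): V dC/dt = Q(C_in − C), so τ = V/Q = 56.667 h.
C(t) = C_in + (C₀ − C_in) e^(−t/τ). Set C = 1.12 and solve for t:
e^(−t/τ) = (C − C_in)/(C₀ − C_in) = (1.12 − 0.318)/(2.42 − 0.318) = 0.38154
t = −τ ln(…) = 56.667 × 0.96354 = 54.600 h.

54.6 h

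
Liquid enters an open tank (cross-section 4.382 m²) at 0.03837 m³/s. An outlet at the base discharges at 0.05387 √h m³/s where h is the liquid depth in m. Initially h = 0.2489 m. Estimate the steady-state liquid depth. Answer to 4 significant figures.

A dh/dt = Q_in − 0.05387 √h. Steady state requires inflow = outflow:
Q_in = 0.05387 √h_ss ⇒ √h_ss = 0.03837/0.05387 = 0.712270.
h_ss = 0.712270² = 0.507329 m. (Since h₀ = 0.2489 m < h_ss, the level will rise toward this value.)

0.5073 m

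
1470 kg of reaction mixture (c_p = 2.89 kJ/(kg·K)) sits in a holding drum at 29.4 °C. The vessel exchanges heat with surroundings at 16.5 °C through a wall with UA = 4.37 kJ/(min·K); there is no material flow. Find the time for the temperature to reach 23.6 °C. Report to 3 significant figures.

Lumped-capacitance energy balance: M c_p dT/dt = UA(T_amb − T).
τ = M c_p/UA = 972.15 min; T_ss = T_amb = 16.500 °C.
T(t) = T_ss + (T₀ − T_ss)e^(−t/τ); set T = 23.6:
t = −τ ln[(T − T_ss)/(T₀ − T_ss)] = −972.15 · ln(0.55039) = 580.50 min.

581 min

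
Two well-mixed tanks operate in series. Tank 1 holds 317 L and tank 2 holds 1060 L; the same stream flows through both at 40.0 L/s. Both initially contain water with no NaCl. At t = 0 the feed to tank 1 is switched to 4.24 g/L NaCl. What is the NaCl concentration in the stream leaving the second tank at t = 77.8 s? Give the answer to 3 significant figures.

3.92 g/L

Species balance on tank i: dCᵢ/dt = (Cᵢ₋₁ − Cᵢ)/τᵢ with τᵢ = Vᵢ/Q.
τ₁ = 317/40.0 = 7.9250 s; τ₂ = 1060/40.0 = 26.500 s.
Tank 1: C₁ = C_in(1 − e^(−t/τ₁)). Tank 2 (τ₁ ≠ τ₂): C₂ = C_in[1 − (τ₁ e^(−t/τ₁) − τ₂ e^(−t/τ₂))/(τ₁ − τ₂)].
At t = 77.8: e^(−t/τ₁) = 5.4515e-05, e^(−t/τ₂) = 0.053086.
C₂ = 4.24·[1 − (7.9250·5.4515e-05 − 26.500·0.053086)/(-18.575)] = 4.24·0.92429 = 3.9190 g/L.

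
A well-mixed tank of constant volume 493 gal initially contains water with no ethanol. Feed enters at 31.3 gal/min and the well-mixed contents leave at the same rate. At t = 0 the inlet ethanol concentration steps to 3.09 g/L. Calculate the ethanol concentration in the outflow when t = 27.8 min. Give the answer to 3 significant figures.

2.56 g/L

Transient balance on the dissolved component: V dC/dt = Q(C_in − C).
Time constant τ = V/Q = 493/31.3 = 15.751 min.
Integrating: C(t) = C_in + (C₀ − C_in) e^(−t/τ).
C(27.8) = 3.09 + (0 − 3.09)·e^(−27.8/15.751) = 3.09 + (-3.0900)·0.17119 = 2.5610 g/L.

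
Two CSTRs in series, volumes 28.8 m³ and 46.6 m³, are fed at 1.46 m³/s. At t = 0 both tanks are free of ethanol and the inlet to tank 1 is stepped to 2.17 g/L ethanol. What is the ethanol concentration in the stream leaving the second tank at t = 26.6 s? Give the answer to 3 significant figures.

Each tank obeys Vᵢ dCᵢ/dt = Q(Cᵢ₋₁ − Cᵢ), so τᵢ = Vᵢ/Q.
τ₁ = 28.8/1.46 = 19.726 s; τ₂ = 46.6/1.46 = 31.918 s.
Tank 1: C₁ = C_in(1 − e^(−t/τ₁)). Tank 2 (τ₁ ≠ τ₂): C₂ = C_in[1 − (τ₁ e^(−t/τ₁) − τ₂ e^(−t/τ₂))/(τ₁ − τ₂)].
At t = 26.6: e^(−t/τ₁) = 0.25964, e^(−t/τ₂) = 0.43457.
C₂ = 2.17·[1 − (19.726·0.25964 − 31.918·0.43457)/(-12.192)] = 2.17·0.28238 = 0.61277 g/L.

0.613 g/L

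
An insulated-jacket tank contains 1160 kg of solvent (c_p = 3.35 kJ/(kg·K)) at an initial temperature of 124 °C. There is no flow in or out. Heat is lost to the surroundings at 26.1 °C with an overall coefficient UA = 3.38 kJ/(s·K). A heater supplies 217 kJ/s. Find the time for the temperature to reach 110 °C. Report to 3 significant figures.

M c_p dT/dt = −UA(T − T_amb) + Q̇.
τ = M c_p/UA = 1149.7 s; T_ss = T_amb + Q̇/UA = 26.1 + 217/3.38 = 90.301 °C.
T(t) = T_ss + (T₀ − T_ss)e^(−t/τ); set T = 110:
t = −τ ln[(T − T_ss)/(T₀ − T_ss)] = −1149.7 · ln(0.58456) = 617.28 s.

617 s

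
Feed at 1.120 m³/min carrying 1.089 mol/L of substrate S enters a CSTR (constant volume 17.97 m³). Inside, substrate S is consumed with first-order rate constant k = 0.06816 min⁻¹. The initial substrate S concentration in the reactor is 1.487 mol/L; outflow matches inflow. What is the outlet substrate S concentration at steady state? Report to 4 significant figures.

V dC/dt = Q(C_in − C) − k V C.
At steady state: 0 = Q C_in − (Q + kV) C_ss, so C_ss = Q C_in/(Q + kV).
C_ss = 1.120·1.089/(1.120 + 0.06816·17.97) = 1.21968/2.34484 = 0.520156 mol/L.

0.5202 mol/L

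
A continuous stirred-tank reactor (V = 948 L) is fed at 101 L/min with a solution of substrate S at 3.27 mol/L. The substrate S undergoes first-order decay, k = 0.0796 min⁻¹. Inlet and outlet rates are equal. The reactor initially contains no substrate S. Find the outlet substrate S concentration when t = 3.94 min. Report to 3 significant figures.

V dC/dt = Q(C_in − C) − k V C.
This is linear with rate a = Q/V + k = 0.18614 min⁻¹.
C_ss = Q C_in/(Q + kV) = 1.8716 mol/L; C(t) = C_ss + (C₀ − C_ss) e^(−a t).
C(3.94) = 1.8716 + (-1.8716)·e^(−0.18614·3.94) = 1.8716 + (-1.8716)·0.48028 = 0.97273 mol/L.

0.973 mol/L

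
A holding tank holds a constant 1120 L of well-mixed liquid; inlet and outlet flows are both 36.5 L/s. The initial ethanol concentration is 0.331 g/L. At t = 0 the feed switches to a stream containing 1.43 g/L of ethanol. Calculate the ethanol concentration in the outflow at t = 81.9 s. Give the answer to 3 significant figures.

Unsteady species balance (constant V, well mixed): V dC/dt = Q(C_in − C).
So dC/dt = (C_in − C)/τ with τ = V/Q = 1120/36.5 = 30.685 s.
This is linear first-order; C(t) = C_in + (C₀ − C_in) e^(−t/τ).
C(81.9) = 1.43 + (0.331 − 1.43)·e^(−81.9/30.685) = 1.43 + (-1.0990)·0.069317 = 1.3538 g/L.

1.35 g/L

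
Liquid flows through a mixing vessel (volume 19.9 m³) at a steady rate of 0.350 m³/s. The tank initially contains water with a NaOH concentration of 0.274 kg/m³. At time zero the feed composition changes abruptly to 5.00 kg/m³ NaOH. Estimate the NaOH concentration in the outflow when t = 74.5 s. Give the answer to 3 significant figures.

Species balance on the tank: V dC/dt = Q(C_in − C).
Rewrite as dC/dt + C/τ = C_in/τ, τ = V/Q = 56.857 s.
This is linear first-order; C(t) = C_in + (C₀ − C_in) e^(−t/τ).
C(74.5) = 5.00 + (0.274 − 5.00)·e^(−74.5/56.857) = 5.00 + (-4.7260)·0.26974 = 3.7252 kg/m³.

3.73 kg/m³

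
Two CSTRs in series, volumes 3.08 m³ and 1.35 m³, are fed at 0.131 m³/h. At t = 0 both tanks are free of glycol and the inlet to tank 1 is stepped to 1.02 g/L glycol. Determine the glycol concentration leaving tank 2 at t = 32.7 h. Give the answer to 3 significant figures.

0.601 g/L

Each tank obeys Vᵢ dCᵢ/dt = Q(Cᵢ₋₁ − Cᵢ), so τᵢ = Vᵢ/Q.
τ₁ = 3.08/0.131 = 23.511 h; τ₂ = 1.35/0.131 = 10.305 h.
Solving the cascade with C₁(0)=C₂(0)=0 gives C₂(t) = C_in[1 − (τ₁ e^(−t/τ₁) − τ₂ e^(−t/τ₂))/(τ₁ − τ₂)].
At t = 32.7: e^(−t/τ₁) = 0.24887, e^(−t/τ₂) = 0.041873.
C₂ = 1.02·[1 − (23.511·0.24887 − 10.305·0.041873)/(13.206)] = 1.02·0.58959 = 0.60139 g/L.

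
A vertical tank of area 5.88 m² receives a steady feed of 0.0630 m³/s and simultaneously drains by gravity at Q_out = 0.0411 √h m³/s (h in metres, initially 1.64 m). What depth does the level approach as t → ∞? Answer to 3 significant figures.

Level balance: A dh/dt = 0.0630 − 0.0411 √h. Setting dh/dt = 0:
Q_in = 0.0411 √h_ss ⇒ √h_ss = 0.0630/0.0411 = 1.5328.
h_ss = 1.5328² = 2.3496 m. (Since h₀ = 1.64 m < h_ss, the level will rise toward this value.)

2.35 m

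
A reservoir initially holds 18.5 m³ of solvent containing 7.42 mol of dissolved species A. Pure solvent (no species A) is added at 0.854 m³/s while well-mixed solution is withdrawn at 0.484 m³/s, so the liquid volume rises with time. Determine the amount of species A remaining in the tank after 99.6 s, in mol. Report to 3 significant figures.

Let m(t) be the amount of species A. Volume: V(t) = V₀ + (Q_in − Q_out) t = 18.5 + 0.37000 t; V(99.6) = 55.352 m³.
Solute balance: dm/dt = 0 − Q_out C = −Q_out m/V(t).
Separate: dm/m = −Q_out dt/V(t) ⇒ ln(m/m₀) = −(Q_out/(Q_in−Q_out)) ln(V/V₀).
m = m₀ (V₀/V)^(Q_out/(Q_in−Q_out)) = 7.42 × (18.5/55.352)^(1.3081) = 1.7693 mol.

1.77 mol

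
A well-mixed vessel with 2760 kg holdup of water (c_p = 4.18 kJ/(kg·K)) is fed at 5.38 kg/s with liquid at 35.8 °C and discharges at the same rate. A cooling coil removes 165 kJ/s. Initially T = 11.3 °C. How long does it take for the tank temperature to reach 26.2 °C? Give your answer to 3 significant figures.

Heat balance on the well-mixed liquid: M c_p dT/dt = ṁ c_p (T_in − T) − 165.
τ = M/ṁ = 513.01 s; T_ss = T_in − Q̇/(ṁ c_p) = 28.463 °C.
T(t) = T_ss + (T₀ − T_ss) e^(−t/τ). Set T = 26.2:
e^(−t/τ) = (26.2 − 28.463)/(11.3 − 28.463) = 0.13185
t = −513.01 · ln(0.13185) = 1039.4 s.

1040 s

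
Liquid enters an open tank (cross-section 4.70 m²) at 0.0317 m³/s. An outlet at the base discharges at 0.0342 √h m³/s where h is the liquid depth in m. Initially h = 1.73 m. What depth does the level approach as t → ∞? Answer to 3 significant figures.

0.859 m

Level balance: A dh/dt = 0.0317 − 0.0342 √h. Setting dh/dt = 0:
Q_in = 0.0342 √h_ss ⇒ √h_ss = 0.0317/0.0342 = 0.92690.
h_ss = 0.92690² = 0.85914 m. (Since h₀ = 1.73 m > h_ss, the level will fall toward this value.)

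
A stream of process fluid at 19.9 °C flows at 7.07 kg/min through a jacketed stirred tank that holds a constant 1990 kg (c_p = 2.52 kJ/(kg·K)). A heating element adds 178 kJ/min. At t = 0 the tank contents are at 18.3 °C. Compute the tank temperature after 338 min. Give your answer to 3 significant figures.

26.4 °C

M c_p dT/dt = ṁ c_p (T_in − T) + Q̇.
τ = M/ṁ = 281.47 min; T_ss = T_in + Q̇/(ṁ c_p) = 19.9 + 178/(7.07·2.52) = 29.891 °C.
Solution: T(t) = T_ss + (T₀ − T_ss) e^(−t/τ).
T(338) = 29.891 + (-11.591)·e^(−338/281.47) = 29.891 + (-11.591)·0.30094 = 26.403 °C.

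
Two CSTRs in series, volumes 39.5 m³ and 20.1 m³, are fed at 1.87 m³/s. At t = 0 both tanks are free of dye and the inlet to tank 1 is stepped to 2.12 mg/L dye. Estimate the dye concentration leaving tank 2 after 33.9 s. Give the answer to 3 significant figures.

Species balance on tank i: dCᵢ/dt = (Cᵢ₋₁ − Cᵢ)/τᵢ with τᵢ = Vᵢ/Q.
τ₁ = 39.5/1.87 = 21.123 s; τ₂ = 20.1/1.87 = 10.749 s.
Tank 1: C₁ = C_in(1 − e^(−t/τ₁)). Tank 2 (τ₁ ≠ τ₂): C₂ = C_in[1 − (τ₁ e^(−t/τ₁) − τ₂ e^(−t/τ₂))/(τ₁ − τ₂)].
At t = 33.9: e^(−t/τ₁) = 0.20091, e^(−t/τ₂) = 0.042686.
C₂ = 2.12·[1 − (21.123·0.20091 − 10.749·0.042686)/(10.374)] = 2.12·0.63515 = 1.3465 mg/L.

1.35 mg/L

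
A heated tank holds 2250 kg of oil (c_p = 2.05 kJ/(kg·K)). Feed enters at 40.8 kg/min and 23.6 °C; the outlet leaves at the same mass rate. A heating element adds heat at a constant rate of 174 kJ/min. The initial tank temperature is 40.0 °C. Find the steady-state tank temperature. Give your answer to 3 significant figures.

25.7 °C

Energy balance: M c_p dT/dt = ṁ c_p (T_in − T) + 174.
At steady state dT/dt = 0 ⇒ T_ss = T_in + Q̇/(ṁ c_p) = 23.6 + 174/(40.8·2.05) = 25.680 °C.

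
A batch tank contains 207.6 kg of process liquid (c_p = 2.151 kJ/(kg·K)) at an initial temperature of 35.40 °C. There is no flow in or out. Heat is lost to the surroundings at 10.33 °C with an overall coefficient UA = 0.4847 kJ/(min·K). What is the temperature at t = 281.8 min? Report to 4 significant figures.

28.79 °C

Unsteady energy balance on the tank contents: M c_p dT/dt = −UA(T − T_amb).
dT/dt = (T_ss − T)/τ with T_ss = T_amb = 10.3300 °C, τ = M c_p/UA = 207.6·2.151/0.4847 = 921.287 min.
T approaches T_ss exponentially: T(t) = T_ss + (T₀ − T_ss) e^(−t/τ).
T(281.8) = 10.3300 + (25.0700)·0.736477 = 28.7935 °C.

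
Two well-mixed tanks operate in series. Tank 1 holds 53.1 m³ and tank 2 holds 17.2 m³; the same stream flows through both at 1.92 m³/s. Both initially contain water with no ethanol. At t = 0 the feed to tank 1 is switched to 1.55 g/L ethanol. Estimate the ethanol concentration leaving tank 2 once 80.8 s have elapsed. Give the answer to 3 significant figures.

Each tank obeys Vᵢ dCᵢ/dt = Q(Cᵢ₋₁ − Cᵢ), so τᵢ = Vᵢ/Q.
τ₁ = 53.1/1.92 = 27.656 s; τ₂ = 17.2/1.92 = 8.9583 s.
Tank 1: C₁ = C_in(1 − e^(−t/τ₁)). Tank 2 (τ₁ ≠ τ₂): C₂ = C_in[1 − (τ₁ e^(−t/τ₁) − τ₂ e^(−t/τ₂))/(τ₁ − τ₂)].
At t = 80.8: e^(−t/τ₁) = 0.053848, e^(−t/τ₂) = 0.00012102.
C₂ = 1.55·[1 − (27.656·0.053848 − 8.9583·0.00012102)/(18.698)] = 1.55·0.92041 = 1.4266 g/L.

1.43 g/L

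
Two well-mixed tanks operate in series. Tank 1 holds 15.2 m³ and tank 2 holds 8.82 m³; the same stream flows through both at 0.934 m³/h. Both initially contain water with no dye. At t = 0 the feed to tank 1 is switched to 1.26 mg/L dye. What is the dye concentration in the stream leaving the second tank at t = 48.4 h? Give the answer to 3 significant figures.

Time constants: τᵢ = Vᵢ/Q for each well-mixed tank.
τ₁ = 15.2/0.934 = 16.274 h; τ₂ = 8.82/0.934 = 9.4433 h.
Solving the cascade with C₁(0)=C₂(0)=0 gives C₂(t) = C_in[1 − (τ₁ e^(−t/τ₁) − τ₂ e^(−t/τ₂))/(τ₁ − τ₂)].
At t = 48.4: e^(−t/τ₁) = 0.051096, e^(−t/τ₂) = 0.0059441.
C₂ = 1.26·[1 − (16.274·0.051096 − 9.4433·0.0059441)/(6.8308)] = 1.26·0.88648 = 1.1170 mg/L.

1.12 mg/L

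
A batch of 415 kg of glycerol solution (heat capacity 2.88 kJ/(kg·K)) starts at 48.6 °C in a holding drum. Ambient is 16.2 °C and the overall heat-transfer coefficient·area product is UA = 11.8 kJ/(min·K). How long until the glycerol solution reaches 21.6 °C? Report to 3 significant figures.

181 min

M c_p dT/dt = −UA(T − T_amb).
τ = M c_p/UA = 101.29 min; T_ss = T_amb = 16.200 °C.
T(t) = T_ss + (T₀ − T_ss)e^(−t/τ); set T = 21.6:
t = −τ ln[(T − T_ss)/(T₀ − T_ss)] = −101.29 · ln(0.16667) = 181.48 min.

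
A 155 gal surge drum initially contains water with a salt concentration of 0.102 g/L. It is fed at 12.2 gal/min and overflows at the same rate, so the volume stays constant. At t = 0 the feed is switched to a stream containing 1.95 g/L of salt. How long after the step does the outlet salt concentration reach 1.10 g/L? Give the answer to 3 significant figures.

9.87 min

Species balance: V dC/dt = Q(C_in − C) ⇒ τ = V/Q = 12.705 min.
C(t) = C_in + (C₀ − C_in) e^(−t/τ). Set C = 1.10 and solve for t:
e^(−t/τ) = (C − C_in)/(C₀ − C_in) = (1.10 − 1.95)/(0.102 − 1.95) = 0.45996
t = −τ ln(…) = 12.705 × 0.77662 = 9.8669 min.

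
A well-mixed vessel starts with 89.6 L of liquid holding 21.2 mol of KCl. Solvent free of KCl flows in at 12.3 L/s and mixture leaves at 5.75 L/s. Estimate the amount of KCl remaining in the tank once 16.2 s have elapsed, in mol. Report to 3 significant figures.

Let m(t) be the amount of KCl. Volume: V(t) = V₀ + (Q_in − Q_out) t = 89.6 + 6.5500 t; V(16.2) = 195.71 L.
No KCl enters, so dm/dt = −Q_out · (m/V).
dm/m = −Q_out dt/(V₀ + 6.5500 t); integrating gives ln(m/m₀) = −(Q_out/(Q_in−Q_out)) ln(V/V₀).
m = m₀ (V₀/V)^(Q_out/(Q_in−Q_out)) = 21.2 × (89.6/195.71)^(0.87786) = 10.678 mol.

10.7 mol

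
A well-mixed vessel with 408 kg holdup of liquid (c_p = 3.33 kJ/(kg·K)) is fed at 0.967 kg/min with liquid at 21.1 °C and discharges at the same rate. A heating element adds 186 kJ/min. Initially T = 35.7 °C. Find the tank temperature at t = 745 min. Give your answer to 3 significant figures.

Energy balance: M c_p dT/dt = ṁ c_p (T_in − T) + 186.
τ = M/ṁ = 421.92 min; T_ss = T_in + Q̇/(ṁ c_p) = 21.1 + 186/(0.967·3.33) = 78.862 °C.
This is linear first-order; T(t) = T_ss + (T₀ − T_ss) e^(−t/τ).
T(745) = 78.862 + (-43.162)·e^(−745/421.92) = 78.862 + (-43.162)·0.17106 = 71.479 °C.

71.5 °C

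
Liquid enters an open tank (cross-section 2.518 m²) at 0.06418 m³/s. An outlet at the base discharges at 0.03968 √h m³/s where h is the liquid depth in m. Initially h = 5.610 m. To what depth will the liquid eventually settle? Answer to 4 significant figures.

2.616 m

A dh/dt = Q_in − 0.03968 √h. Steady state requires inflow = outflow:
Q_in = 0.03968 √h_ss ⇒ √h_ss = 0.06418/0.03968 = 1.61744.
h_ss = 1.61744² = 2.61611 m. (Since h₀ = 5.610 m > h_ss, the level will fall toward this value.)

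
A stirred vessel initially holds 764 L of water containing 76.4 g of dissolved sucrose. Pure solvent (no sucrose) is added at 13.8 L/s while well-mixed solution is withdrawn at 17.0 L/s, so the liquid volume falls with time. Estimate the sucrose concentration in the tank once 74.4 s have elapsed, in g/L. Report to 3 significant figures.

Total volume: dV/dt = Q_in − Q_out = -3.2000 L/s, so V(t) = 764 − 3.2000 t and V(74.4) = 525.92 L.
Species balance (pure solvent in): dm/dt = −Q_out · m/V(t).
dm/m = −Q_out dt/(V₀ − 3.2000 t); integrating gives ln(m/m₀) = −(Q_out/(Q_in−Q_out)) ln(V/V₀).
m = m₀ (V₀/V)^(Q_out/(Q_in−Q_out)) = 76.4 × (764/525.92)^(-5.3125) = 10.509 g.
C = m/V = 10.509/525.92 = 0.019981 g/L.

0.0200 g/L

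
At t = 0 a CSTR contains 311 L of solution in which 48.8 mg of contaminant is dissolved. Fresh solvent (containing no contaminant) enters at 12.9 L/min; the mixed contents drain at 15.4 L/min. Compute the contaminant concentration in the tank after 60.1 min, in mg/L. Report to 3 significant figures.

Total volume: dV/dt = Q_in − Q_out = -2.5000 L/min, so V(t) = 311 − 2.5000 t and V(60.1) = 160.75 L.
No contaminant enters, so dm/dt = −Q_out · (m/V).
Separate: dm/m = −Q_out dt/V(t) ⇒ ln(m/m₀) = −(Q_out/(Q_in−Q_out)) ln(V/V₀).
m = m₀ (V₀/V)^(Q_out/(Q_in−Q_out)) = 48.8 × (311/160.75)^(-6.1600) = 0.83735 mg.
C = m/V = 0.83735/160.75 = 0.0052090 mg/L.

0.00521 mg/L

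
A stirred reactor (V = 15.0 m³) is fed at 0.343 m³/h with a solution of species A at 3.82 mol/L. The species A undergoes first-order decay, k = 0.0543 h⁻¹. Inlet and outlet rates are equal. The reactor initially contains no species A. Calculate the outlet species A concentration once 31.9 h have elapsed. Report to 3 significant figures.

1.04 mol/L

Species balance: V dC/dt = Q C_in − Q C − k V C.
dC/dt = (Q/V) C_in − (Q/V + k) C; effective rate a = Q/V + k = 0.022867 + 0.0543 = 0.077167 h⁻¹.
C_ss = Q C_in/(Q + kV) = 1.1320 mol/L; C(t) = C_ss + (C₀ − C_ss) e^(−a t).
C(31.9) = 1.1320 + (-1.1320)·e^(−0.077167·31.9) = 1.1320 + (-1.1320)·0.085297 = 1.0354 mol/L.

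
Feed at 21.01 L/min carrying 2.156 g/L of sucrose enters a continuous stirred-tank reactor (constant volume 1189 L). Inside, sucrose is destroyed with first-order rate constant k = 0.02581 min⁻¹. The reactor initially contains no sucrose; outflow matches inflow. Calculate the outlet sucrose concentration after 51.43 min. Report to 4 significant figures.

0.7826 g/L

Species balance: V dC/dt = Q C_in − Q C − k V C.
This is linear with rate a = Q/V + k = 0.0434803 min⁻¹.
C_ss = Q C_in/(Q + kV) = 0.876194 g/L; C(t) = C_ss + (C₀ − C_ss) e^(−a t).
C(51.43) = 0.876194 + (-0.876194)·e^(−0.0434803·51.43) = 0.876194 + (-0.876194)·0.106865 = 0.782560 g/L.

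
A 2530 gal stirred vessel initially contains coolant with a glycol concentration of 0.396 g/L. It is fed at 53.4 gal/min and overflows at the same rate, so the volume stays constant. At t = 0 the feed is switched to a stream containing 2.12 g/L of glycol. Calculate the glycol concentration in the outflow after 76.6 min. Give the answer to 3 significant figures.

Transient balance on the dissolved component: V dC/dt = Q(C_in − C).
So dC/dt = (C_in − C)/τ with τ = V/Q = 2530/53.4 = 47.378 min.
Integrating: C(t) = C_in + (C₀ − C_in) e^(−t/τ).
C(76.6) = 2.12 + (0.396 − 2.12)·e^(−76.6/47.378) = 2.12 + (-1.7240)·0.19854 = 1.7777 g/L.

1.78 g/L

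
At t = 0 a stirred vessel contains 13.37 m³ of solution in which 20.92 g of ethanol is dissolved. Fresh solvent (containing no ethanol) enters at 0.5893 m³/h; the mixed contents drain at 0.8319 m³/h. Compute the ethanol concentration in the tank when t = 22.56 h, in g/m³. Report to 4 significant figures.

Total volume: dV/dt = Q_in − Q_out = -0.242600 m³/h, so V(t) = 13.37 − 0.242600 t and V(22.56) = 7.89694 m³.
No ethanol enters, so dm/dt = −Q_out · (m/V).
Separate: dm/m = −Q_out dt/V(t) ⇒ ln(m/m₀) = −(Q_out/(Q_in−Q_out)) ln(V/V₀).
m = m₀ (V₀/V)^(Q_out/(Q_in−Q_out)) = 20.92 × (13.37/7.89694)^(-3.42910) = 3.43891 g.
C = m/V = 3.43891/7.89694 = 0.435474 g/m³.

0.4355 g/m³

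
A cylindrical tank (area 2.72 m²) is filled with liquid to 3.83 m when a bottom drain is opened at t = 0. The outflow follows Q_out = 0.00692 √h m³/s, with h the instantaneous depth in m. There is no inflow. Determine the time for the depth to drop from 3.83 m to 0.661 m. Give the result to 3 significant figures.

899 s

Volume balance on the tank: A dh/dt = −0.00692 √h.
Separate and integrate: 2(√h − √h₀) = −(0.00692/A) t.
t = 2A(√h₀ − √h)/0.00692 = 2·2.72·(√3.83 − √0.661)/0.00692
  = 5.4400 × (1.9570 − 0.81302) / 0.00692 = 899.34 s.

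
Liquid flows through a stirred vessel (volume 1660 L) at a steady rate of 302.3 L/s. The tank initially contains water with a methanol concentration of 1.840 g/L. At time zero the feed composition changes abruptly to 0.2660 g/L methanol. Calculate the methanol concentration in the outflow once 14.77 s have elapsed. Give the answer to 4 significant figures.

0.3729 g/L

Transient balance on the dissolved component: V dC/dt = Q(C_in − C).
So dC/dt = (C_in − C)/τ with τ = V/Q = 1660/302.3 = 5.49123 s.
This is linear first-order; C(t) = C_in + (C₀ − C_in) e^(−t/τ).
C(14.77) = 0.2660 + (1.840 − 0.2660)·e^(−14.77/5.49123) = 0.2660 + (1.57400)·0.0678985 = 0.372872 g/L.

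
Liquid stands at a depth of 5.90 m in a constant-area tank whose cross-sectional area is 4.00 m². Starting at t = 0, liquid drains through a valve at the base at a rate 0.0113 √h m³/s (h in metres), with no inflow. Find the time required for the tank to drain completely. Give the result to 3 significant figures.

Unsteady balance on liquid volume: A dh/dt = −0.0113 √h.
∫ h^(−1/2) dh = −(0.0113/A) ∫ dt, giving 2√h = 2√h₀ − (0.0113/A) t.
Set h = 0: 2√h₀ = (0.0113/A) t_empty ⇒ t_empty = 2A√h₀/0.0113.
t_empty = 2·4.00·√5.90/0.0113 = 8.0000·2.4290/0.0113 = 1719.6 s.

1720 s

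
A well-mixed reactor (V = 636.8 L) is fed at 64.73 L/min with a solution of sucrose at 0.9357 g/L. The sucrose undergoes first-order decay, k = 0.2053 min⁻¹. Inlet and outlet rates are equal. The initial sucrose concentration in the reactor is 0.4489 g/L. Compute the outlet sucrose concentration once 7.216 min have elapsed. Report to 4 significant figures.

Species balance: V dC/dt = Q C_in − Q C − k V C.
This is linear with rate a = Q/V + k = 0.306949 min⁻¹.
C_ss = Q C_in/(Q + kV) = 0.309865 g/L; C(t) = C_ss + (C₀ − C_ss) e^(−a t).
C(7.216) = 0.309865 + (0.139035)·e^(−0.306949·7.216) = 0.309865 + (0.139035)·0.109160 = 0.325042 g/L.

0.3250 g/L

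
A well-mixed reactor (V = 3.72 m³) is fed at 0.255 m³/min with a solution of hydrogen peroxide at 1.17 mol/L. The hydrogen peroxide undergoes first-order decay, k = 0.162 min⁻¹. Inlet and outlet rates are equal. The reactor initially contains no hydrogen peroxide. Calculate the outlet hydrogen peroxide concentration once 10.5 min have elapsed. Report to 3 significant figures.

0.317 mol/L

Accumulation = in − out − consumed: V dC/dt = Q C_in − Q C − k V C.
This is linear with rate a = Q/V + k = 0.23055 min⁻¹.
C_ss = Q C_in/(Q + kV) = 0.34787 mol/L; C(t) = C_ss + (C₀ − C_ss) e^(−a t).
C(10.5) = 0.34787 + (-0.34787)·e^(−0.23055·10.5) = 0.34787 + (-0.34787)·0.088854 = 0.31696 mol/L.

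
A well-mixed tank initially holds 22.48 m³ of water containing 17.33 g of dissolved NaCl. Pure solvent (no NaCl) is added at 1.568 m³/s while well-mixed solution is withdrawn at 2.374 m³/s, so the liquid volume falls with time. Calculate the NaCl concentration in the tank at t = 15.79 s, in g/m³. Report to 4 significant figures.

Total volume: dV/dt = Q_in − Q_out = -0.806000 m³/s, so V(t) = 22.48 − 0.806000 t and V(15.79) = 9.75326 m³.
Species balance (pure solvent in): dm/dt = −Q_out · m/V(t).
Separate: dm/m = −Q_out dt/V(t) ⇒ ln(m/m₀) = −(Q_out/(Q_in−Q_out)) ln(V/V₀).
m = m₀ (V₀/V)^(Q_out/(Q_in−Q_out)) = 17.33 × (22.48/9.75326)^(-2.94541) = 1.48134 g.
C = m/V = 1.48134/9.75326 = 0.151882 g/m³.

0.1519 g/m³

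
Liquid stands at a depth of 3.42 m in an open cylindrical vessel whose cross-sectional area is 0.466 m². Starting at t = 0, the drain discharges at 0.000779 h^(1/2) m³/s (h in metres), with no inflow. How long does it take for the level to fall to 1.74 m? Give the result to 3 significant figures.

A dh/dt = −Q_out = −0.000779 √h.
∫ h^(−1/2) dh = −(0.000779/A) ∫ dt, giving 2√h = 2√h₀ − (0.000779/A) t.
t = 2A(√h₀ − √h)/0.000779 = 2·0.466·(√3.42 − √1.74)/0.000779
  = 0.93200 × (1.8493 − 1.3191) / 0.000779 = 634.37 s.

634 s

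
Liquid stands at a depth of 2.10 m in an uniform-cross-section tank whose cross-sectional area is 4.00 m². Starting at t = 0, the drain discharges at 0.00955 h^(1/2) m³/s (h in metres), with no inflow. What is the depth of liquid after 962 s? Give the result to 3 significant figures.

A dh/dt = −Q_out = −0.00955 √h.
This is separable: 2 d(√h)/dt = −0.00955/A, so √h = √h₀ − (0.00955/(2A)) t.
√h = √2.10 − 0.00955·962/(2·4.00) = 1.4491 − 1.1484 = 0.30075.
h = 0.30075² = 0.090451 m.

0.0905 m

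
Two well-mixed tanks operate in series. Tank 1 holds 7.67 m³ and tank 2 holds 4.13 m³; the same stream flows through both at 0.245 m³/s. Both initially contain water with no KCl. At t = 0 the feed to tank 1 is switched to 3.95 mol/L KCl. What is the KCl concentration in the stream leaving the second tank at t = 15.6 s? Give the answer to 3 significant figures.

0.577 mol/L

Time constants: τᵢ = Vᵢ/Q for each well-mixed tank.
τ₁ = 7.67/0.245 = 31.306 s; τ₂ = 4.13/0.245 = 16.857 s.
Tank 1: C₁ = C_in(1 − e^(−t/τ₁)). Tank 2 (τ₁ ≠ τ₂): C₂ = C_in[1 − (τ₁ e^(−t/τ₁) − τ₂ e^(−t/τ₂))/(τ₁ − τ₂)].
At t = 15.6: e^(−t/τ₁) = 0.60756, e^(−t/τ₂) = 0.39636.
C₂ = 3.95·[1 − (31.306·0.60756 − 16.857·0.39636)/(14.449)] = 3.95·0.14604 = 0.57688 mol/L.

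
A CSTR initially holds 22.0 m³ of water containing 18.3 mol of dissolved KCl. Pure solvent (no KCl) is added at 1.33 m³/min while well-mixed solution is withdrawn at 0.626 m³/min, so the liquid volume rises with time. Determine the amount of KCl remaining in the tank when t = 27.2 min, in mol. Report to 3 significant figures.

Total volume: dV/dt = Q_in − Q_out = 0.70400 m³/min, so V(t) = 22.0 + 0.70400 t and V(27.2) = 41.149 m³.
No KCl enters, so dm/dt = −Q_out · (m/V).
dm/m = −Q_out dt/(V₀ + 0.70400 t); integrating gives ln(m/m₀) = −(Q_out/(Q_in−Q_out)) ln(V/V₀).
m = m₀ (V₀/V)^(Q_out/(Q_in−Q_out)) = 18.3 × (22.0/41.149)^(0.88920) = 10.487 mol.

10.5 mol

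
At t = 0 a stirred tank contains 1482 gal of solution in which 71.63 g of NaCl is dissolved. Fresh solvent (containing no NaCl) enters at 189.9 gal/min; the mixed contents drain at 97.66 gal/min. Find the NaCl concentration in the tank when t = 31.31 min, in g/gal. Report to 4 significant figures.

0.005216 g/gal

Let m(t) be the amount of NaCl. Volume: V(t) = V₀ + (Q_in − Q_out) t = 1482 + 92.2400 t; V(31.31) = 4370.03 gal.
No NaCl enters, so dm/dt = −Q_out · (m/V).
Separate: dm/m = −Q_out dt/V(t) ⇒ ln(m/m₀) = −(Q_out/(Q_in−Q_out)) ln(V/V₀).
m = m₀ (V₀/V)^(Q_out/(Q_in−Q_out)) = 71.63 × (1482/4370.03)^(1.05876) = 22.7962 g.
C = m/V = 22.7962/4370.03 = 0.00521648 g/gal.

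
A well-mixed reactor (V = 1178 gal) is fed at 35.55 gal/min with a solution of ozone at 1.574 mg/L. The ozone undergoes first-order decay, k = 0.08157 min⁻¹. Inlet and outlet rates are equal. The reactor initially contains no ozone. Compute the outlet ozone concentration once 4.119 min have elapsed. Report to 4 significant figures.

0.1568 mg/L

Accumulation = in − out − consumed: V dC/dt = Q C_in − Q C − k V C.
This is linear with rate a = Q/V + k = 0.111748 min⁻¹.
C_ss = Q C_in/(Q + kV) = 0.425068 mg/L; C(t) = C_ss + (C₀ − C_ss) e^(−a t).
C(4.119) = 0.425068 + (-0.425068)·e^(−0.111748·4.119) = 0.425068 + (-0.425068)·0.631100 = 0.156808 mg/L.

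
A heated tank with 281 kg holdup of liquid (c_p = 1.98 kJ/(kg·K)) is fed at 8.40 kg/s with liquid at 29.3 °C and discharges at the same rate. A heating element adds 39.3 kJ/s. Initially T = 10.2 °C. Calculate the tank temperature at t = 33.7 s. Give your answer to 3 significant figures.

Energy balance: M c_p dT/dt = ṁ c_p (T_in − T) + 39.3.
Rearrange: dT/dt = (T_ss − T)/τ with τ = M/ṁ = 33.452 s and T_ss = T_in + Q̇/(ṁ c_p) = 31.663 °C.
This is linear first-order; T(t) = T_ss + (T₀ − T_ss) e^(−t/τ).
T(33.7) = 31.663 + (-21.463)·e^(−33.7/33.452) = 31.663 + (-21.463)·0.36517 = 23.825 °C.

23.8 °C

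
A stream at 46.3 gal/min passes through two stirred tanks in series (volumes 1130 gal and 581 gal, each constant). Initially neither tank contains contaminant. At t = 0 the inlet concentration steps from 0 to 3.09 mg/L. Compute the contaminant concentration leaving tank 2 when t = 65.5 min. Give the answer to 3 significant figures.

Species balance on tank i: dCᵢ/dt = (Cᵢ₋₁ − Cᵢ)/τᵢ with τᵢ = Vᵢ/Q.
τ₁ = 1130/46.3 = 24.406 min; τ₂ = 581/46.3 = 12.549 min.
Solving the cascade with C₁(0)=C₂(0)=0 gives C₂(t) = C_in[1 − (τ₁ e^(−t/τ₁) − τ₂ e^(−t/τ₂))/(τ₁ − τ₂)].
At t = 65.5: e^(−t/τ₁) = 0.068306, e^(−t/τ₂) = 0.0054089.
C₂ = 3.09·[1 − (24.406·0.068306 − 12.549·0.0054089)/(11.857)] = 3.09·0.86513 = 2.6733 mg/L.

2.67 mg/L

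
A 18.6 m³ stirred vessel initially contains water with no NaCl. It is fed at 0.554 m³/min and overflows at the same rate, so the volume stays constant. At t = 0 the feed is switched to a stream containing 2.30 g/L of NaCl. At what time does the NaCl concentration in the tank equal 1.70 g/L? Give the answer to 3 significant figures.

45.1 min

Unsteady species balance (constant V, well mixed): V dC/dt = Q(C_in − C), so τ = V/Q = 33.574 min.
C(t) = C_in + (C₀ − C_in) e^(−t/τ). Set C = 1.70 and solve for t:
e^(−t/τ) = (C − C_in)/(C₀ − C_in) = (1.70 − 2.30)/(0 − 2.30) = 0.26087
t = −τ ln(…) = 33.574 × 1.3437 = 45.115 min.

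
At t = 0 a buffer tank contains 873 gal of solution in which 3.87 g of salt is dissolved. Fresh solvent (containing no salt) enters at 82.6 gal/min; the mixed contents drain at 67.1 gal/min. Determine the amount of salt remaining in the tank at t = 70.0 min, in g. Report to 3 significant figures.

0.117 g

Let m(t) be the amount of salt. Volume: V(t) = V₀ + (Q_in − Q_out) t = 873 + 15.500 t; V(70.0) = 1958.0 gal.
Species balance (pure solvent in): dm/dt = −Q_out · m/V(t).
Separate: dm/m = −Q_out dt/V(t) ⇒ ln(m/m₀) = −(Q_out/(Q_in−Q_out)) ln(V/V₀).
m = m₀ (V₀/V)^(Q_out/(Q_in−Q_out)) = 3.87 × (873/1958.0)^(4.3290) = 0.11724 g.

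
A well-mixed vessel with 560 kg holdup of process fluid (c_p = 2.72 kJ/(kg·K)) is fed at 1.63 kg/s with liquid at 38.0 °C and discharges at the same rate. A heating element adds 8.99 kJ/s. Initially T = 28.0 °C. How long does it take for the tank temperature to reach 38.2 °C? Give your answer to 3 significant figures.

647 s

M c_p dT/dt = ṁ c_p (T_in − T) + Q̇.
τ = M/ṁ = 343.56 s; T_ss = T_in + Q̇/(ṁ c_p) = 40.028 °C.
T(t) = T_ss + (T₀ − T_ss) e^(−t/τ). Set T = 38.2:
e^(−t/τ) = (38.2 − 40.028)/(28.0 − 40.028) = 0.15196
t = −343.56 · ln(0.15196) = 647.32 s.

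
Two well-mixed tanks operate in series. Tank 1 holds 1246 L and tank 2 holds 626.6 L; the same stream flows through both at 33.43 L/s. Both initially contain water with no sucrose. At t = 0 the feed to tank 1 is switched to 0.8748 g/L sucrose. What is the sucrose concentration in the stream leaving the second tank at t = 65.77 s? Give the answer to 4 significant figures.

Each tank obeys Vᵢ dCᵢ/dt = Q(Cᵢ₋₁ − Cᵢ), so τᵢ = Vᵢ/Q.
τ₁ = 1246/33.43 = 37.2719 s; τ₂ = 626.6/33.43 = 18.7436 s.
Tank 1: C₁ = C_in(1 − e^(−t/τ₁)). Tank 2 (τ₁ ≠ τ₂): C₂ = C_in[1 − (τ₁ e^(−t/τ₁) − τ₂ e^(−t/τ₂))/(τ₁ − τ₂)].
At t = 65.77: e^(−t/τ₁) = 0.171255, e^(−t/τ₂) = 0.0299291.
C₂ = 0.8748·[1 − (37.2719·0.171255 − 18.7436·0.0299291)/(18.5283)] = 0.8748·0.685776 = 0.599917 g/L.

0.5999 g/L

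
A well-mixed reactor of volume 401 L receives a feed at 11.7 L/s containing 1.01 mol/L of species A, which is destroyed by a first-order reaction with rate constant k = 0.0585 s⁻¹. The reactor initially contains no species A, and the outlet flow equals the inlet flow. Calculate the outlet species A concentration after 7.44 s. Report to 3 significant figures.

Species balance: V dC/dt = Q C_in − Q C − k V C.
dC/dt = (Q/V) C_in − (Q/V + k) C; effective rate a = Q/V + k = 0.029177 + 0.0585 = 0.087677 s⁻¹.
C_ss = Q C_in/(Q + kV) = 0.33611 mol/L; C(t) = C_ss + (C₀ − C_ss) e^(−a t).
C(7.44) = 0.33611 + (-0.33611)·e^(−0.087677·7.44) = 0.33611 + (-0.33611)·0.52084 = 0.16105 mol/L.

0.161 mol/L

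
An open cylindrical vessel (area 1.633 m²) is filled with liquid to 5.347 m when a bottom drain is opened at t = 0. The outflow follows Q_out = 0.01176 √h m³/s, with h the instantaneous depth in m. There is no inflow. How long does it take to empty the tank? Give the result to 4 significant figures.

Volume balance on the tank: A dh/dt = −0.01176 √h.
∫ h^(−1/2) dh = −(0.01176/A) ∫ dt, giving 2√h = 2√h₀ − (0.01176/A) t.
Tank is empty when √h = 0: t_empty = 2A√h₀/0.01176.
t_empty = 2·1.633·√5.347/0.01176 = 3.26600·2.31236/0.01176 = 642.191 s.

642.2 s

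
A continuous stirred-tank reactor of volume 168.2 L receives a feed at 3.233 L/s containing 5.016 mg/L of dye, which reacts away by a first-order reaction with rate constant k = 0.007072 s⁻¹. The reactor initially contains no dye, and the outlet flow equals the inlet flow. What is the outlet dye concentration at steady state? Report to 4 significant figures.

Species balance: V dC/dt = Q C_in − Q C − k V C.
At steady state: 0 = Q C_in − (Q + kV) C_ss, so C_ss = Q C_in/(Q + kV).
C_ss = 3.233·5.016/(3.233 + 0.007072·168.2) = 16.2167/4.42251 = 3.66686 mg/L.

3.667 mg/L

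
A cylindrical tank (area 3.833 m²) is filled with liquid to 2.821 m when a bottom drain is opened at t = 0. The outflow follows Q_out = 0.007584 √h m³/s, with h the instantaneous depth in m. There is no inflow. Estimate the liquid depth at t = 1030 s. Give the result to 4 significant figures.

0.4364 m

With no inflow, A dh/dt = −0.007584 √h.
Separate and integrate: 2(√h − √h₀) = −(0.007584/A) t.
√h = √2.821 − 0.007584·1030/(2·3.833) = 1.67958 − 1.01898 = 0.660601.
h = 0.660601² = 0.436393 m.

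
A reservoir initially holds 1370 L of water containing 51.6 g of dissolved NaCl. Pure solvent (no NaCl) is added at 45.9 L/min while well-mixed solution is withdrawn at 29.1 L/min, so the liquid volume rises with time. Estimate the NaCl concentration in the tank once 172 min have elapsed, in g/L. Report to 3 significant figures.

0.00170 g/L

Let m(t) be the amount of NaCl. Volume: V(t) = V₀ + (Q_in − Q_out) t = 1370 + 16.800 t; V(172) = 4259.6 L.
Species balance (pure solvent in): dm/dt = −Q_out · m/V(t).
Separate: dm/m = −Q_out dt/V(t) ⇒ ln(m/m₀) = −(Q_out/(Q_in−Q_out)) ln(V/V₀).
m = m₀ (V₀/V)^(Q_out/(Q_in−Q_out)) = 51.6 × (1370/4259.6)^(1.7321) = 7.2329 g.
C = m/V = 7.2329/4259.6 = 0.0016980 g/L.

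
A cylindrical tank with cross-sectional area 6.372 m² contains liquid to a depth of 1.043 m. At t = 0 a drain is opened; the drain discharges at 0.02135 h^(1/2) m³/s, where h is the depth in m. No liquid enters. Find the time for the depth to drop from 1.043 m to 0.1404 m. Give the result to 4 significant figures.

A dh/dt = −Q_out = −0.02135 √h.
Separate and integrate: 2(√h − √h₀) = −(0.02135/A) t.
t = 2A(√h₀ − √h)/0.02135 = 2·6.372·(√1.043 − √0.1404)/0.02135
  = 12.7440 × (1.02127 − 0.374700) / 0.02135 = 385.946 s.

385.9 s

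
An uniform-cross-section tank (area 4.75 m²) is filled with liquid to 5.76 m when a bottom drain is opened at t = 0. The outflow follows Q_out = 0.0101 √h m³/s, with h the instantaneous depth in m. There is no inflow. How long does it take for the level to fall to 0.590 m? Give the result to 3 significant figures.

1530 s

With no inflow, A dh/dt = −0.0101 √h.
This is separable: 2 d(√h)/dt = −0.0101/A, so √h = √h₀ − (0.0101/(2A)) t.
t = 2A(√h₀ − √h)/0.0101 = 2·4.75·(√5.76 − √0.590)/0.0101
  = 9.5000 × (2.4000 − 0.76811) / 0.0101 = 1534.9 s.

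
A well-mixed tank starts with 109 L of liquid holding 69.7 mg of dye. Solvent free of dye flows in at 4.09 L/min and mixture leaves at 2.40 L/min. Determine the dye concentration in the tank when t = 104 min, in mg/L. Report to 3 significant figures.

0.0626 mg/L

Let m(t) be the amount of dye. Volume: V(t) = V₀ + (Q_in − Q_out) t = 109 + 1.6900 t; V(104) = 284.76 L.
Species balance (pure solvent in): dm/dt = −Q_out · m/V(t).
Separate: dm/m = −Q_out dt/V(t) ⇒ ln(m/m₀) = −(Q_out/(Q_in−Q_out)) ln(V/V₀).
m = m₀ (V₀/V)^(Q_out/(Q_in−Q_out)) = 69.7 × (109/284.76)^(1.4201) = 17.823 mg.
C = m/V = 17.823/284.76 = 0.062588 mg/L.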